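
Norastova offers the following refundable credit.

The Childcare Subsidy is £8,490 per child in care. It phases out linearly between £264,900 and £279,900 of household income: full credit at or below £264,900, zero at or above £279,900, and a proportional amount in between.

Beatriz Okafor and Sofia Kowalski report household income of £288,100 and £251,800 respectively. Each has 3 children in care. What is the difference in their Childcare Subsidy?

£25,470

Beatriz (£288,100): Childcare Subsidy: base = 3 × £8,490 = £25,470. £288,100 is at or above £279,900, so the credit is £0.
Sofia (£251,800): Childcare Subsidy: base = 3 × £8,490 = £25,470. £251,800 is at or below the £264,900 threshold, so the full £25,470 applies.
Difference: |£0 − £25,470| = £25,470.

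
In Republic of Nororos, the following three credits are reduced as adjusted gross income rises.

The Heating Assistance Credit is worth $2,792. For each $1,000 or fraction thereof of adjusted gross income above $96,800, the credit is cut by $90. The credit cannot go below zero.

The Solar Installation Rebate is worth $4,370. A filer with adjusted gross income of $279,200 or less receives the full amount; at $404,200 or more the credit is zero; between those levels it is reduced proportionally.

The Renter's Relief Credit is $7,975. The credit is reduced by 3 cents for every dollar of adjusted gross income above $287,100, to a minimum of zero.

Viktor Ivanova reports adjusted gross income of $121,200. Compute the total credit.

Heating Assistance Credit: income exceeds $96,800 by $24,400, which is 25 full-or-partial $1,000 increments; reduction = 25 × $90 = $2,250, leaving $542.
Solar Installation Rebate: $121,200 is at or below the $279,200 threshold, so the full $4,370 applies.
Renter's Relief Credit: $121,200 is at or below the $287,100 threshold, so the full $7,975 applies.
Total: $542 + $4,370 + $7,975 = $12,887.

$12,887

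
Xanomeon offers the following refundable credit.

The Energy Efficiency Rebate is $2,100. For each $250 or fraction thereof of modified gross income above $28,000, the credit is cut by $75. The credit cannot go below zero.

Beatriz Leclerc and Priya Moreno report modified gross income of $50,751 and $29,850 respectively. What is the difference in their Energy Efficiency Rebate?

Beatriz ($50,751): Energy Efficiency Rebate: income exceeds $28,000 by $22,751 → 92 increments × $75 = $6,900 ≥ base, so the credit is $0.
Priya ($29,850): Energy Efficiency Rebate: income exceeds $28,000 by $1,850, which is 8 full-or-partial $250 increments; reduction = 8 × $75 = $600, leaving $1,500.
Difference: |$0 − $1,500| = $1,500.

$1,500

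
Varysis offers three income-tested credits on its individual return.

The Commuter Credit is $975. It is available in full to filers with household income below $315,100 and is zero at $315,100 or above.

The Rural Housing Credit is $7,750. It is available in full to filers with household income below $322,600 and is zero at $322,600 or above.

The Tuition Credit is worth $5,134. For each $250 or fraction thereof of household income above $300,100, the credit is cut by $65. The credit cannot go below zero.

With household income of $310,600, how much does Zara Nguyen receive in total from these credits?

Commuter Credit: $310,600 is below the $315,100 cutoff, so the full $975 applies.
Rural Housing Credit: $310,600 is below the $322,600 cutoff, so the full $7,750 applies.
Tuition Credit: income exceeds $300,100 by $10,500, which is 42 full-or-partial $250 increments; reduction = 42 × $65 = $2,730, leaving $2,404.
Total: $975 + $7,750 + $2,404 = $11,129.

$11,129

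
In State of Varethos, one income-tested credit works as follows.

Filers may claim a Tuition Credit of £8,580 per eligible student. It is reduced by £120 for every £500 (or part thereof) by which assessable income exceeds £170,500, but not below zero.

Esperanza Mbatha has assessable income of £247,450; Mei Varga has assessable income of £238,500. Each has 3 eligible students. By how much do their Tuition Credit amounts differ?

Esperanza (£247,450): Tuition Credit: base = 3 × £8,580 = £25,740. income exceeds £170,500 by £76,950, which is 154 full-or-partial £500 increments; reduction = 154 × £120 = £18,480, leaving £7,260.
Mei (£238,500): Tuition Credit: base = 3 × £8,580 = £25,740. income exceeds £170,500 by £68,000, which is 136 full-or-partial £500 increments; reduction = 136 × £120 = £16,320, leaving £9,420.
Difference: |£7,260 − £9,420| = £2,160.

£2,160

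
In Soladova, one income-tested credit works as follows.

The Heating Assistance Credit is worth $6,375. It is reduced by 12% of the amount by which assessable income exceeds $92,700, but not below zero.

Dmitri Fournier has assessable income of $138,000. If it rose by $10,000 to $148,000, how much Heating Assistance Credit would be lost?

At $138,000 — 12% of the $45,300 excess over $92,700 is $5,436; credit = $6,375 − $5,436 = $939.
At $148,000 — 12% of the $55,300 excess over $92,700 is $6,636 ≥ base, so the credit is $0.
Lost: $939 − $0 = $939.

$939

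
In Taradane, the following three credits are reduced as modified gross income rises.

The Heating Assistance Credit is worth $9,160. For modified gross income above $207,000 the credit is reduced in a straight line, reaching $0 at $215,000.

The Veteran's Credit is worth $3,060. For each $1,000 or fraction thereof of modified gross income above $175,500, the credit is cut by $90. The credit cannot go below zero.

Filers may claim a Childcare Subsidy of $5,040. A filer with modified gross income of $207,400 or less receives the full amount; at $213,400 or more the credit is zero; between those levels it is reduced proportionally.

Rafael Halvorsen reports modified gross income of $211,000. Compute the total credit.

$6,596

Heating Assistance Credit: $211,000 is $4,000 into a $8,000 phase-out range, leaving 4,000/8,000 of the credit: $9,160 × 4,000/8,000 = $4,580.
Veteran's Credit: income exceeds $175,500 by $35,500 → 36 increments × $90 = $3,240 ≥ base, so the credit is $0.
Childcare Subsidy: $211,000 is $3,600 into a $6,000 phase-out range, leaving 2,400/6,000 of the credit: $5,040 × 2,400/6,000 = $2,016.
Total: $4,580 + $0 + $2,016 = $6,596.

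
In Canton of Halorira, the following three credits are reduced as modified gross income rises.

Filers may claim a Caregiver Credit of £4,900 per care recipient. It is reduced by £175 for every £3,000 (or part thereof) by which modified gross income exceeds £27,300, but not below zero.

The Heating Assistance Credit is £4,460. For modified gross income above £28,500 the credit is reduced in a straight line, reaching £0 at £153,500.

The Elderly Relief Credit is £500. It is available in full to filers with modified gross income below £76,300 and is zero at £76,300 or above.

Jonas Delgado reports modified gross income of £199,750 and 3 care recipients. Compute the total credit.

£4,550

Caregiver Credit: base = 3 × £4,900 = £14,700. income exceeds £27,300 by £172,450, which is 58 full-or-partial £3,000 increments; reduction = 58 × £175 = £10,150, leaving £4,550.
Heating Assistance Credit: £199,750 is at or above £153,500, so the credit is £0.
Elderly Relief Credit: £199,750 meets or exceeds the £76,300 cutoff, so the credit is £0.
Total: £4,550 + £0 + £0 = £4,550.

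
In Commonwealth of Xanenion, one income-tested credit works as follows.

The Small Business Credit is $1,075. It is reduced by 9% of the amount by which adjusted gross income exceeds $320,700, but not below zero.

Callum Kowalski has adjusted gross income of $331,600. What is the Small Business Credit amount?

$94

Small Business Credit: 9% of the $10,900 excess over $320,700 is $981; credit = $1,075 − $981 = $94.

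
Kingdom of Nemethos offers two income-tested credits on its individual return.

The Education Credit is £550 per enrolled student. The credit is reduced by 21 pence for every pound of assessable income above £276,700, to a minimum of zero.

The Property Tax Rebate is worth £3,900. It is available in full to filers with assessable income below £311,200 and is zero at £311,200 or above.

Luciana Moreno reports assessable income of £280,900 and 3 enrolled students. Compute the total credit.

Education Credit: base = 3 × £550 = £1,650. 21% of the £4,200 excess over £276,700 is £882; credit = £1,650 − £882 = £768.
Property Tax Rebate: £280,900 is below the £311,200 cutoff, so the full £3,900 applies.
Total: £768 + £3,900 = £4,668.

£4,668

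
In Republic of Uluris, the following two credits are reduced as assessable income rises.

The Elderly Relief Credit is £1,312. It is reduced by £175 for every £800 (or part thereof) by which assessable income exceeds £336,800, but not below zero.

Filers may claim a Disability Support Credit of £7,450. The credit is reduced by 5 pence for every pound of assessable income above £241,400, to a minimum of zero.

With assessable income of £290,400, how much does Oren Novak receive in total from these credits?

£6,312

Elderly Relief Credit: £290,400 is at or below the £336,800 threshold, so the full £1,312 applies.
Disability Support Credit: 5% of the £49,000 excess over £241,400 is £2,450; credit = £7,450 − £2,450 = £5,000.
Total: £1,312 + £5,000 = £6,312.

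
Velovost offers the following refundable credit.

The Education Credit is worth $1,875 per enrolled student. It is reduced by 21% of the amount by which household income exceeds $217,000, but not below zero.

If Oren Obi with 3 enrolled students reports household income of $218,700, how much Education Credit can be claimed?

Education Credit: base = 3 × $1,875 = $5,625. 21% of the $1,700 excess over $217,000 is $357; credit = $5,625 − $357 = $5,268.

$5,268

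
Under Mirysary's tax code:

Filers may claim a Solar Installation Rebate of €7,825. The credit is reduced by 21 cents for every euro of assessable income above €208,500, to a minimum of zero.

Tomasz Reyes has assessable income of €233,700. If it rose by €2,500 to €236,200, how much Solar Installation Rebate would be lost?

At €233,700 — 21% of the €25,200 excess over €208,500 is €5,292; credit = €7,825 − €5,292 = €2,533.
At €236,200 — 21% of the €27,700 excess over €208,500 is €5,817; credit = €7,825 − €5,817 = €2,008.
Lost: €2,533 − €2,008 = €525.

€525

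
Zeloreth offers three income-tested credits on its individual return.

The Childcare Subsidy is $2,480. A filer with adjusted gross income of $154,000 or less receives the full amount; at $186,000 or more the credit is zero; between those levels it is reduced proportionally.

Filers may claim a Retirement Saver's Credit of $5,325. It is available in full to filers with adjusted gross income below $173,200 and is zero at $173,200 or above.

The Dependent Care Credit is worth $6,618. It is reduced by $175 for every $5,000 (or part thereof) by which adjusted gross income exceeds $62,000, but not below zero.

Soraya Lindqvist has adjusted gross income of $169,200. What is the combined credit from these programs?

$9,395

Childcare Subsidy: $169,200 is $15,200 into a $32,000 phase-out range, leaving 16,800/32,000 of the credit: $2,480 × 16,800/32,000 = $1,302.
Retirement Saver's Credit: $169,200 is below the $173,200 cutoff, so the full $5,325 applies.
Dependent Care Credit: income exceeds $62,000 by $107,200, which is 22 full-or-partial $5,000 increments; reduction = 22 × $175 = $3,850, leaving $2,768.
Total: $1,302 + $5,325 + $2,768 = $9,395.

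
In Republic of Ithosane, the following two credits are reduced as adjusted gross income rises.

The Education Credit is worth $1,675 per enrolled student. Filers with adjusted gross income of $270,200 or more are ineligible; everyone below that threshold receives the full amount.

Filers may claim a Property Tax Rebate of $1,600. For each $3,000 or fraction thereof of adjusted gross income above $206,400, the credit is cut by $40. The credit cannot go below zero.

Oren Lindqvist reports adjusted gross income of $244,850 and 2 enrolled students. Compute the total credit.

$4,430

Education Credit: base = 2 × $1,675 = $3,350. $244,850 is below the $270,200 cutoff, so the full $3,350 applies.
Property Tax Rebate: income exceeds $206,400 by $38,450, which is 13 full-or-partial $3,000 increments; reduction = 13 × $40 = $520, leaving $1,080.
Total: $3,350 + $1,080 = $4,430.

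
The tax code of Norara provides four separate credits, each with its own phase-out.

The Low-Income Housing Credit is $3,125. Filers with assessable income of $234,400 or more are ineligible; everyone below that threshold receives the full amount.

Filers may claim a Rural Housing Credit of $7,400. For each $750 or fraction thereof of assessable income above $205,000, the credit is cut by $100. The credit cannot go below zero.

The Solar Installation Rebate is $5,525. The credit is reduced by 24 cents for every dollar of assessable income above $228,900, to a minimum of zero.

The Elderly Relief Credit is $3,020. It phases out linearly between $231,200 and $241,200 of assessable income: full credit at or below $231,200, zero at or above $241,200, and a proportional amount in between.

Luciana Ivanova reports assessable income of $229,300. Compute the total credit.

$15,674

Low-Income Housing Credit: $229,300 is below the $234,400 cutoff, so the full $3,125 applies.
Rural Housing Credit: income exceeds $205,000 by $24,300, which is 33 full-or-partial $750 increments; reduction = 33 × $100 = $3,300, leaving $4,100.
Solar Installation Rebate: 24% of the $400 excess over $228,900 is $96; credit = $5,525 − $96 = $5,429.
Elderly Relief Credit: $229,300 is at or below the $231,200 threshold, so the full $3,020 applies.
Total: $3,125 + $4,100 + $5,429 + $3,020 = $15,674.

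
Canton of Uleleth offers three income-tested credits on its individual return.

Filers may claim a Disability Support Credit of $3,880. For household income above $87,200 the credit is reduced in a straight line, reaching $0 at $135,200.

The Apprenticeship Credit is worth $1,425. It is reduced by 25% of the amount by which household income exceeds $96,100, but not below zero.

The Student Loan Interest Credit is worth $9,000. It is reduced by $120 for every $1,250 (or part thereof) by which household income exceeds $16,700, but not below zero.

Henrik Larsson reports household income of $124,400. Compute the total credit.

$873

Disability Support Credit: $124,400 is $37,200 into a $48,000 phase-out range, leaving 10,800/48,000 of the credit: $3,880 × 10,800/48,000 = $873.
Apprenticeship Credit: 25% of the $28,300 excess over $96,100 is $7,075 ≥ base, so the credit is $0.
Student Loan Interest Credit: income exceeds $16,700 by $107,700 → 87 increments × $120 = $10,440 ≥ base, so the credit is $0.
Total: $873 + $0 + $0 = $873.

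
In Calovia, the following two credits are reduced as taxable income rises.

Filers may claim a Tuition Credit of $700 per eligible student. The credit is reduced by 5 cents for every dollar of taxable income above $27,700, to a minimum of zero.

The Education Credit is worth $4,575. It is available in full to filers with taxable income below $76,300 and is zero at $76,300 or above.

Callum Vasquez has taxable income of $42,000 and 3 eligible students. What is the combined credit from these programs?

Tuition Credit: base = 3 × $700 = $2,100. 5% of the $14,300 excess over $27,700 is $715; credit = $2,100 − $715 = $1,385.
Education Credit: $42,000 is below the $76,300 cutoff, so the full $4,575 applies.
Total: $1,385 + $4,575 = $5,960.

$5,960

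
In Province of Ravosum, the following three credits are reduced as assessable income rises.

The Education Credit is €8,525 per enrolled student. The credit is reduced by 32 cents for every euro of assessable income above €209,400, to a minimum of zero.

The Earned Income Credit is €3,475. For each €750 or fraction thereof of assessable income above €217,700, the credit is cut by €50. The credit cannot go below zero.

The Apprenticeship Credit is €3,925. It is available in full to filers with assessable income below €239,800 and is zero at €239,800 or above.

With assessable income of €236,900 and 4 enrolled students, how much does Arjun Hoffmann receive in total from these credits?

€31,400

Education Credit: base = 4 × €8,525 = €34,100. 32% of the €27,500 excess over €209,400 is €8,800; credit = €34,100 − €8,800 = €25,300.
Earned Income Credit: income exceeds €217,700 by €19,200, which is 26 full-or-partial €750 increments; reduction = 26 × €50 = €1,300, leaving €2,175.
Apprenticeship Credit: €236,900 is below the €239,800 cutoff, so the full €3,925 applies.
Total: €25,300 + €2,175 + €3,925 = €31,400.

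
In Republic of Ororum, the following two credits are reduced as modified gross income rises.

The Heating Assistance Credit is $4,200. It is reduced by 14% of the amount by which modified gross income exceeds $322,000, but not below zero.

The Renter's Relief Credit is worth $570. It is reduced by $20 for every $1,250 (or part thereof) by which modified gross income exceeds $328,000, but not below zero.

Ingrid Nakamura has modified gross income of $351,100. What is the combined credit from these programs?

$316

Heating Assistance Credit: 14% of the $29,100 excess over $322,000 is $4,074; credit = $4,200 − $4,074 = $126.
Renter's Relief Credit: income exceeds $328,000 by $23,100, which is 19 full-or-partial $1,250 increments; reduction = 19 × $20 = $380, leaving $190.
Total: $126 + $190 = $316.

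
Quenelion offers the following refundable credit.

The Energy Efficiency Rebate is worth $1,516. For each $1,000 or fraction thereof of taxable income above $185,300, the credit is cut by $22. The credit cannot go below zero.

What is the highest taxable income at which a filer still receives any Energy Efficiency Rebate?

After 68 increments the reduction is 68 × $22 = $1,496, leaving $20; one more increment wipes it out. Increment 68 ends at excess 68 × $1,000 = $68,000, so the highest qualifying income is $185,300 + $68,000 = $253,300.

$253,300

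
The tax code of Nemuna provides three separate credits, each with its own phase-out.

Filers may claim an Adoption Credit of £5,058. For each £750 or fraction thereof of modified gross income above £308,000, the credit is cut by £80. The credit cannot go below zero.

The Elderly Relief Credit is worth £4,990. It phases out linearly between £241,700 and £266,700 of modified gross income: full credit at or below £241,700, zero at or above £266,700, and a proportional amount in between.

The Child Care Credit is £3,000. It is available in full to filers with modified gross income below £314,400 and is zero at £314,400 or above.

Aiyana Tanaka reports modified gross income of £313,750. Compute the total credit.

£7,418

Adoption Credit: income exceeds £308,000 by £5,750, which is 8 full-or-partial £750 increments; reduction = 8 × £80 = £640, leaving £4,418.
Elderly Relief Credit: £313,750 is at or above £266,700, so the credit is £0.
Child Care Credit: £313,750 is below the £314,400 cutoff, so the full £3,000 applies.
Total: £4,418 + £0 + £3,000 = £7,418.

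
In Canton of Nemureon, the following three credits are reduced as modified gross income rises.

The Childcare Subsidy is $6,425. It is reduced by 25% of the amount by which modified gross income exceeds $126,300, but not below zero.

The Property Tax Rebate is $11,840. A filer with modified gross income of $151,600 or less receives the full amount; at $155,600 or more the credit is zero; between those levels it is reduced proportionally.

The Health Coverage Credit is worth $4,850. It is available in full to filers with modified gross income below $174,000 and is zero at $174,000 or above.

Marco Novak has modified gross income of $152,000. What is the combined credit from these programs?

Childcare Subsidy: 25% of the $25,700 excess over $126,300 is $6,425 ≥ base, so the credit is $0.
Property Tax Rebate: $152,000 is $400 into a $4,000 phase-out range, leaving 3,600/4,000 of the credit: $11,840 × 3,600/4,000 = $10,656.
Health Coverage Credit: $152,000 is below the $174,000 cutoff, so the full $4,850 applies.
Total: $0 + $10,656 + $4,850 = $15,506.

$15,506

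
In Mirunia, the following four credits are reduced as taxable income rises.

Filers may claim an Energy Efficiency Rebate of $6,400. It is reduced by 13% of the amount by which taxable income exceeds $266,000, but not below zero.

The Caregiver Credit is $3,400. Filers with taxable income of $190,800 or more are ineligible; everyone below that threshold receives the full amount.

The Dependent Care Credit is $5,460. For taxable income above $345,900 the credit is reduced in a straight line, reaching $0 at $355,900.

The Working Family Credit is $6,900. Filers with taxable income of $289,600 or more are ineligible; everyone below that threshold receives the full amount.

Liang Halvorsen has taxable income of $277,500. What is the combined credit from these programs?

$17,265

Energy Efficiency Rebate: 13% of the $11,500 excess over $266,000 is $1,495; credit = $6,400 − $1,495 = $4,905.
Caregiver Credit: $277,500 meets or exceeds the $190,800 cutoff, so the credit is $0.
Dependent Care Credit: $277,500 is at or below the $345,900 threshold, so the full $5,460 applies.
Working Family Credit: $277,500 is below the $289,600 cutoff, so the full $6,900 applies.
Total: $4,905 + $0 + $5,460 + $6,900 = $17,265.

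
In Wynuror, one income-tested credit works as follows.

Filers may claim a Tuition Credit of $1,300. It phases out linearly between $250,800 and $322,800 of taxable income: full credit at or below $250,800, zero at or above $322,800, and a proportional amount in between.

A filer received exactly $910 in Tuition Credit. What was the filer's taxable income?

$272,400

$910 is 910/1,300 of the full $1,300, so 390/1,300 of the $72,000 range has been used: income = $250,800 + $72,000 × 390/1,300 = $272,400.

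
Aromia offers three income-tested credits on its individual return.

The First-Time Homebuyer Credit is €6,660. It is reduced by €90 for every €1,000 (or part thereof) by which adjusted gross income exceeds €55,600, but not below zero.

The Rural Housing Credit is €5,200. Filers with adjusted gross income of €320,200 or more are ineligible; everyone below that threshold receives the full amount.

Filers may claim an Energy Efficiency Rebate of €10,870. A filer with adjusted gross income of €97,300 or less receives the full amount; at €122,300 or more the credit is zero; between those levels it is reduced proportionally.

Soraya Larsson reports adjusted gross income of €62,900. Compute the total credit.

First-Time Homebuyer Credit: income exceeds €55,600 by €7,300, which is 8 full-or-partial €1,000 increments; reduction = 8 × €90 = €720, leaving €5,940.
Rural Housing Credit: €62,900 is below the €320,200 cutoff, so the full €5,200 applies.
Energy Efficiency Rebate: €62,900 is at or below the €97,300 threshold, so the full €10,870 applies.
Total: €5,940 + €5,200 + €10,870 = €22,010.

€22,010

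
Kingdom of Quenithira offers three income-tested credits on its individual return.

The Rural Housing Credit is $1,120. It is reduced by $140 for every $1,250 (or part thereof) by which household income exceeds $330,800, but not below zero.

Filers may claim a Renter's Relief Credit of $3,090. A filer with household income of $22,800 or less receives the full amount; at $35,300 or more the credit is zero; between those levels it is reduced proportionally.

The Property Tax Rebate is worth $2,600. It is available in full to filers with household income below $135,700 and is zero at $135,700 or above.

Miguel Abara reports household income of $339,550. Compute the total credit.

$140

Rural Housing Credit: income exceeds $330,800 by $8,750, which is 7 full-or-partial $1,250 increments; reduction = 7 × $140 = $980, leaving $140.
Renter's Relief Credit: $339,550 is at or above $35,300, so the credit is $0.
Property Tax Rebate: $339,550 meets or exceeds the $135,700 cutoff, so the credit is $0.
Total: $140 + $0 + $0 = $140.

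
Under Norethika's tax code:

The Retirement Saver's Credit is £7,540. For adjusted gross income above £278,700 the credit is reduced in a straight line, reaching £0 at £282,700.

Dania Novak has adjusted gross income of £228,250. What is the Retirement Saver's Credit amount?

£7,540

Retirement Saver's Credit: £228,250 is at or below the £278,700 threshold, so the full £7,540 applies.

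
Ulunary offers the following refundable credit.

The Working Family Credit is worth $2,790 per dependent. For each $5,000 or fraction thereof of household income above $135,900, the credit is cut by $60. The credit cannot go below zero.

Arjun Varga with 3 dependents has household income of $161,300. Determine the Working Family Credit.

Working Family Credit: base = 3 × $2,790 = $8,370. income exceeds $135,900 by $25,400, which is 6 full-or-partial $5,000 increments; reduction = 6 × $60 = $360, leaving $8,010.

$8,010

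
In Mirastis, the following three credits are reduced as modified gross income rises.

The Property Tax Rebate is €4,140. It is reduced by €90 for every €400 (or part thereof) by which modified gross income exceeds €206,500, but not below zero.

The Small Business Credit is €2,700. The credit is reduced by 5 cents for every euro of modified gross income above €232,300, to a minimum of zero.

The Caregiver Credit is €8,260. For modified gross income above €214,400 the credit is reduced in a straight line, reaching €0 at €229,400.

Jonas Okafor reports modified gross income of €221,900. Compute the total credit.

Property Tax Rebate: income exceeds €206,500 by €15,400, which is 39 full-or-partial €400 increments; reduction = 39 × €90 = €3,510, leaving €630.
Small Business Credit: €221,900 is at or below the €232,300 threshold, so the full €2,700 applies.
Caregiver Credit: €221,900 is €7,500 into a €15,000 phase-out range, leaving 7,500/15,000 of the credit: €8,260 × 7,500/15,000 = €4,130.
Total: €630 + €2,700 + €4,130 = €7,460.

€7,460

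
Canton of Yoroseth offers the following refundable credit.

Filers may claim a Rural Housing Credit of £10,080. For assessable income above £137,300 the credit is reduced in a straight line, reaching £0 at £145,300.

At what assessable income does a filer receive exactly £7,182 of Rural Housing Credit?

£139,600

£7,182 is 7,182/10,080 of the full £10,080, so 2,898/10,080 of the £8,000 range has been used: income = £137,300 + £8,000 × 2,898/10,080 = £139,600.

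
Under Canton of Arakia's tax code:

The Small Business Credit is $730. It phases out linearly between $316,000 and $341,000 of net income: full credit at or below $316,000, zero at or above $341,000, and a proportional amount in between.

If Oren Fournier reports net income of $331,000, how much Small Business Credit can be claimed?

$292

Small Business Credit: $331,000 is $15,000 into a $25,000 phase-out range, leaving 10,000/25,000 of the credit: $730 × 10,000/25,000 = $292.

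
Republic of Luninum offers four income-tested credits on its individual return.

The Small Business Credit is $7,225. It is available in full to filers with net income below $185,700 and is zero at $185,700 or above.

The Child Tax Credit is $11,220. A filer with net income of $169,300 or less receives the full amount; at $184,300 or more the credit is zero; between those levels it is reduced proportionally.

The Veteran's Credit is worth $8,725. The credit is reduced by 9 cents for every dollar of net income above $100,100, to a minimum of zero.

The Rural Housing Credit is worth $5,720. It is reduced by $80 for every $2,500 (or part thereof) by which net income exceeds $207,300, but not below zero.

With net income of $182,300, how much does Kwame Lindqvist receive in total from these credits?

$15,768

Small Business Credit: $182,300 is below the $185,700 cutoff, so the full $7,225 applies.
Child Tax Credit: $182,300 is $13,000 into a $15,000 phase-out range, leaving 2,000/15,000 of the credit: $11,220 × 2,000/15,000 = $1,496.
Veteran's Credit: 9% of the $82,200 excess over $100,100 is $7,398; credit = $8,725 − $7,398 = $1,327.
Rural Housing Credit: $182,300 is at or below the $207,300 threshold, so the full $5,720 applies.
Total: $7,225 + $1,496 + $1,327 + $5,720 = $15,768.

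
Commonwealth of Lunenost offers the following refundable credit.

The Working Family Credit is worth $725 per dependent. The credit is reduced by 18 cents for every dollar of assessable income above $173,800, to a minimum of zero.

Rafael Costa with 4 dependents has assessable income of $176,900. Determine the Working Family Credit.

Working Family Credit: base = 4 × $725 = $2,900. 18% of the $3,100 excess over $173,800 is $558; credit = $2,900 − $558 = $2,342.

$2,342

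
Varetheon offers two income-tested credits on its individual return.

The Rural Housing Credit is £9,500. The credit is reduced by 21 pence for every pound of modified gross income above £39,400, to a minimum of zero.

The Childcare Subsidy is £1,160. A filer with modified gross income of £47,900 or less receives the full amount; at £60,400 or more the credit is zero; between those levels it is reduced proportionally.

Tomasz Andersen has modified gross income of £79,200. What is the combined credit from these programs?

£1,142

Rural Housing Credit: 21% of the £39,800 excess over £39,400 is £8,358; credit = £9,500 − £8,358 = £1,142.
Childcare Subsidy: £79,200 is at or above £60,400, so the credit is £0.
Total: £1,142 + £0 = £1,142.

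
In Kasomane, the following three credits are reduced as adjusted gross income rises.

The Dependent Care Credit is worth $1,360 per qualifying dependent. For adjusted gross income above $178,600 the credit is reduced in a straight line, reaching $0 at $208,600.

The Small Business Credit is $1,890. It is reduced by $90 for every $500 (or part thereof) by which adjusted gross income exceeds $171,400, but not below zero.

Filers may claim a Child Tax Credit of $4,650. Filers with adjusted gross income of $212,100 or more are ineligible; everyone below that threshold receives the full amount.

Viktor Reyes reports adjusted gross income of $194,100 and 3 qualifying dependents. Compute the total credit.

Dependent Care Credit: base = 3 × $1,360 = $4,080. $194,100 is $15,500 into a $30,000 phase-out range, leaving 14,500/30,000 of the credit: $4,080 × 14,500/30,000 = $1,972.
Small Business Credit: income exceeds $171,400 by $22,700 → 46 increments × $90 = $4,140 ≥ base, so the credit is $0.
Child Tax Credit: $194,100 is below the $212,100 cutoff, so the full $4,650 applies.
Total: $1,972 + $0 + $4,650 = $6,622.

$6,622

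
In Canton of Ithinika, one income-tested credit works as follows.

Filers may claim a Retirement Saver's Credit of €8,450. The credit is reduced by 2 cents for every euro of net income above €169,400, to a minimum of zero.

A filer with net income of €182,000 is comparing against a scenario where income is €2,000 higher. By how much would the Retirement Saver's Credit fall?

€40

At €182,000 — 2% of the €12,600 excess over €169,400 is €252; credit = €8,450 − €252 = €8,198.
At €184,000 — 2% of the €14,600 excess over €169,400 is €292; credit = €8,450 − €292 = €8,158.
Lost: €8,198 − €8,158 = €40.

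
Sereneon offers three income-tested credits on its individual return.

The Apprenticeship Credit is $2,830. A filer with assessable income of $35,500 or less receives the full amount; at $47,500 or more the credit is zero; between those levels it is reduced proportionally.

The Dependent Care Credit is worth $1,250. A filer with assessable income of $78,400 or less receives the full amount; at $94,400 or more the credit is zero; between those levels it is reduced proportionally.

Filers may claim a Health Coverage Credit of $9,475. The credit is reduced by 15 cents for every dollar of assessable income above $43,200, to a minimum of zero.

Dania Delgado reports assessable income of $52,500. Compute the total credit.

$9,330

Apprenticeship Credit: $52,500 is at or above $47,500, so the credit is $0.
Dependent Care Credit: $52,500 is at or below the $78,400 threshold, so the full $1,250 applies.
Health Coverage Credit: 15% of the $9,300 excess over $43,200 is $1,395; credit = $9,475 − $1,395 = $8,080.
Total: $0 + $1,250 + $8,080 = $9,330.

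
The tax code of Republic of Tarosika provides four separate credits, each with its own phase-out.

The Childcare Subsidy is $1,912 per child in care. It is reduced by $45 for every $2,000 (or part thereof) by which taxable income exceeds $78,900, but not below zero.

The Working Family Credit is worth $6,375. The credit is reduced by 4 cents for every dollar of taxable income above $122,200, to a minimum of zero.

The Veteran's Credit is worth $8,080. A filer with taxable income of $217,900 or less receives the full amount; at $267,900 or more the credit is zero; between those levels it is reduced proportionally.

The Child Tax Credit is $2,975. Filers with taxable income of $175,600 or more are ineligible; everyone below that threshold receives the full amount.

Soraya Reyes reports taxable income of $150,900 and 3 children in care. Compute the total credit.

$20,398

Childcare Subsidy: base = 3 × $1,912 = $5,736. income exceeds $78,900 by $72,000, which is 36 full-or-partial $2,000 increments; reduction = 36 × $45 = $1,620, leaving $4,116.
Working Family Credit: 4% of the $28,700 excess over $122,200 is $1,148; credit = $6,375 − $1,148 = $5,227.
Veteran's Credit: $150,900 is at or below the $217,900 threshold, so the full $8,080 applies.
Child Tax Credit: $150,900 is below the $175,600 cutoff, so the full $2,975 applies.
Total: $4,116 + $5,227 + $8,080 + $2,975 = $20,398.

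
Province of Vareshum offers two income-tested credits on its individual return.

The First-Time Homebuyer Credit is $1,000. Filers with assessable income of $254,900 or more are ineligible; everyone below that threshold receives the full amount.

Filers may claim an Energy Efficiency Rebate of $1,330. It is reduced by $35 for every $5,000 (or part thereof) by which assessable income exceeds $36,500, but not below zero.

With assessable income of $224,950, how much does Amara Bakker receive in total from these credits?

First-Time Homebuyer Credit: $224,950 is below the $254,900 cutoff, so the full $1,000 applies.
Energy Efficiency Rebate: income exceeds $36,500 by $188,450 → 38 increments × $35 = $1,330 ≥ base, so the credit is $0.
Total: $1,000 + $0 = $1,000.

$1,000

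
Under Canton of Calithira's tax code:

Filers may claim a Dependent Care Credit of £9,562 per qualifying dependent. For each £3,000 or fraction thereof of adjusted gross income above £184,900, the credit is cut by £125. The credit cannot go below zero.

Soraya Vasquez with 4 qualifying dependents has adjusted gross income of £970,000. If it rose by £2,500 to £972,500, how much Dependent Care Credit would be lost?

At £970,000 — base = 4 × £9,562 = £38,248. income exceeds £184,900 by £785,100, which is 262 full-or-partial £3,000 increments; reduction = 262 × £125 = £32,750, leaving £5,498.
At £972,500 — base = 4 × £9,562 = £38,248. income exceeds £184,900 by £787,600, which is 263 full-or-partial £3,000 increments; reduction = 263 × £125 = £32,875, leaving £5,373.
Lost: £5,498 − £5,373 = £125.

£125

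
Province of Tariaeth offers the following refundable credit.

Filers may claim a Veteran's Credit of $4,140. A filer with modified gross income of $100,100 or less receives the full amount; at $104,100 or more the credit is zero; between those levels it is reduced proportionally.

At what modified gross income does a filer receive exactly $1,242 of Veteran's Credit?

$1,242 is 1,242/4,140 of the full $4,140, so 2,898/4,140 of the $4,000 range has been used: income = $100,100 + $4,000 × 2,898/4,140 = $102,900.

$102,900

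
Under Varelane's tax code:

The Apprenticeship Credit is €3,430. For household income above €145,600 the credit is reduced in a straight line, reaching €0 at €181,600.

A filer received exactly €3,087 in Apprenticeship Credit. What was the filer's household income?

€149,200

€3,087 is 3,087/3,430 of the full €3,430, so 343/3,430 of the €36,000 range has been used: income = €145,600 + €36,000 × 343/3,430 = €149,200.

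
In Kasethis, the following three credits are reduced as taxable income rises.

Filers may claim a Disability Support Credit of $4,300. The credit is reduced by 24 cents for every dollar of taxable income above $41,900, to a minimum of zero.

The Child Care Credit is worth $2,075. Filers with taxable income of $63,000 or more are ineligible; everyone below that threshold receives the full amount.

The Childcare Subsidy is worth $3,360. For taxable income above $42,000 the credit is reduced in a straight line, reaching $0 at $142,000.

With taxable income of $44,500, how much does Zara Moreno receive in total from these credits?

$9,027

Disability Support Credit: 24% of the $2,600 excess over $41,900 is $624; credit = $4,300 − $624 = $3,676.
Child Care Credit: $44,500 is below the $63,000 cutoff, so the full $2,075 applies.
Childcare Subsidy: $44,500 is $2,500 into a $100,000 phase-out range, leaving 97,500/100,000 of the credit: $3,360 × 97,500/100,000 = $3,276.
Total: $3,676 + $2,075 + $3,276 = $9,027.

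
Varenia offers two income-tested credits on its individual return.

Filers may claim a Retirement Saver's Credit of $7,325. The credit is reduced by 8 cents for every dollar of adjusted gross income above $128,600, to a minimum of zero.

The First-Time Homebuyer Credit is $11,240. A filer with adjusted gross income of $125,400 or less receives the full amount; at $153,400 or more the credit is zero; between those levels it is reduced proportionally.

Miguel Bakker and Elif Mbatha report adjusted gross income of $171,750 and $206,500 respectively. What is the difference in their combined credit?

Miguel ($171,750): Retirement Saver's Credit: 8% of the $43,150 excess over $128,600 is $3,452; credit = $7,325 − $3,452 = $3,873. First-Time Homebuyer Credit: $171,750 is at or above $153,400, so the credit is $0. total $3,873 + $0 = $3,873
Elif ($206,500): Retirement Saver's Credit: 8% of the $77,900 excess over $128,600 is $6,232; credit = $7,325 − $6,232 = $1,093. First-Time Homebuyer Credit: $206,500 is at or above $153,400, so the credit is $0. total $1,093 + $0 = $1,093
Difference: |$3,873 − $1,093| = $2,780.

$2,780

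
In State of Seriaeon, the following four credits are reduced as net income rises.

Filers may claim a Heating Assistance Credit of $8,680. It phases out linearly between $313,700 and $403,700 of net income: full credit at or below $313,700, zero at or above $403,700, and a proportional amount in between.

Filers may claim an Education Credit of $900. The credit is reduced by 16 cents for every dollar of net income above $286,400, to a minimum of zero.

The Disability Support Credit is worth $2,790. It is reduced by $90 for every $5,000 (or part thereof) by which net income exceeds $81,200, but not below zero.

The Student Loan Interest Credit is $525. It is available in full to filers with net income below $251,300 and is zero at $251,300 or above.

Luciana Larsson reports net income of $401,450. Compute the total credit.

$217

Heating Assistance Credit: $401,450 is $87,750 into a $90,000 phase-out range, leaving 2,250/90,000 of the credit: $8,680 × 2,250/90,000 = $217.
Education Credit: 16% of the $115,050 excess over $286,400 is $18,408 ≥ base, so the credit is $0.
Disability Support Credit: income exceeds $81,200 by $320,250 → 65 increments × $90 = $5,850 ≥ base, so the credit is $0.
Student Loan Interest Credit: $401,450 meets or exceeds the $251,300 cutoff, so the credit is $0.
Total: $217 + $0 + $0 + $0 = $217.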